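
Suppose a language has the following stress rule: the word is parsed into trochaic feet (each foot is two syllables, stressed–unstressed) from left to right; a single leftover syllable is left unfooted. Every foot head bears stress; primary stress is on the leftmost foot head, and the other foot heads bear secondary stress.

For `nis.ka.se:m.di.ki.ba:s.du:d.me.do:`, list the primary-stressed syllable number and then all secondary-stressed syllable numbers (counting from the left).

Parse left to right into trochaic (ˈσσ) feet: (ˈnis.ka) (ˈse:m.di) (ˈki.ba:s) (ˈdu:d.me) do:. Syllable 9 is left unfooted.
Foot heads (stressed positions): 1, 3, 5, 7.
End Rule Leftmost: primary stress on the leftmost head = syllable 1.
Secondary stress on 3, 5, 7: ˈnis.ka.ˌse:m.di.ˌki.ba:s.ˌdu:d.me.do:.

primary 1, secondary 3, 5, 7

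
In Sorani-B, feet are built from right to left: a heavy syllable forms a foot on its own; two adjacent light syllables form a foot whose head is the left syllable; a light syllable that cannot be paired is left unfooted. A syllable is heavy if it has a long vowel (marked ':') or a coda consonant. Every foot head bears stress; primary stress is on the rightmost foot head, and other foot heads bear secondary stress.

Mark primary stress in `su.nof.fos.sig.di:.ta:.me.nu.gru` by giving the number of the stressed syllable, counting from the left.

Weights: 1 su L, 2 nof H, 3 fos H, 4 sig H, 5 di: H, 6 ta: H, 7 me L, 8 nu L, 9 gru L.
Parse right to left (heavy = foot alone; LL = one foot; stranded L unfooted): su (ˈnof) (ˈfos) (ˈsig) (ˈdi:) (ˈta:) me (ˈnu.gru).
Foot heads: 2, 3, 4, 5, 6, 8.
Primary stress on the rightmost head = syllable 8.
Primary stress: syllable 8 → su.nof.fos.sig.di:.ta:.me.ˈnu.gru.

8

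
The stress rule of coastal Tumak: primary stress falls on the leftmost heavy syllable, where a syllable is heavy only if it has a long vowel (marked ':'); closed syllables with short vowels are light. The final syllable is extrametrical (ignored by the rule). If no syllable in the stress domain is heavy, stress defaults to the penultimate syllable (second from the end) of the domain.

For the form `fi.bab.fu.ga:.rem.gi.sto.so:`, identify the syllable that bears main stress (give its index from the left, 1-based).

4

The final syllable (8, so:) is extrametrical; the stress domain is syllables 1–7.
Weights: 1 fi L, 2 bab L, 3 fu L, 4 ga: H, 5 rem L, 6 gi L, 7 sto L.
Heavy syllables in the domain: 4. The leftmost is syllable 4 (ga:).
Primary stress: syllable 4 → fi.bab.fu.ˈga:.rem.gi.sto.so:.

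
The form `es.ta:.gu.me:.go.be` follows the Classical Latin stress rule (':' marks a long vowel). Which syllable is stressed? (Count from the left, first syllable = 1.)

Classical Latin: stress the penult if heavy (long vowel or closed), else the antepenult.
Weights: 4 me: H, 5 go L, 6 be L.
The penult (syllable 5, go) is light, so stress falls on the antepenult (syllable 4, me:).
Stress on syllable 4: es.ta:.gu.ˈme:.go.be.

4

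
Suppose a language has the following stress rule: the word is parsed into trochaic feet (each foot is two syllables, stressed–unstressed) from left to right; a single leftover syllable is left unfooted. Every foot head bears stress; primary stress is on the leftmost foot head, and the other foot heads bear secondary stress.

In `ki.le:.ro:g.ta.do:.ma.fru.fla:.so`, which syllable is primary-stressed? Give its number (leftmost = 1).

Parse left to right into trochaic (ˈσσ) feet: (ˈki.le:) (ˈro:g.ta) (ˈdo:.ma) (ˈfru.fla:) so. Syllable 9 is left unfooted.
Foot heads (stressed positions): 1, 3, 5, 7.
End Rule Leftmost: primary stress on the leftmost head = syllable 1.
Primary stress: syllable 1 → ˈki.le:.ro:g.ta.do:.ma.fru.fla:.so.

1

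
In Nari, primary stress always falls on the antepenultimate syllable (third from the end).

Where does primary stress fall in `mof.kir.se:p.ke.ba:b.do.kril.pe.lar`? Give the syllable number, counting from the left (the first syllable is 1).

The word has 9 syllables; the antepenultimate syllable (third from the end) is syllable 7 (kril).
Primary stress: syllable 7 → mof.kir.se:p.ke.ba:b.do.ˈkril.pe.lar.

7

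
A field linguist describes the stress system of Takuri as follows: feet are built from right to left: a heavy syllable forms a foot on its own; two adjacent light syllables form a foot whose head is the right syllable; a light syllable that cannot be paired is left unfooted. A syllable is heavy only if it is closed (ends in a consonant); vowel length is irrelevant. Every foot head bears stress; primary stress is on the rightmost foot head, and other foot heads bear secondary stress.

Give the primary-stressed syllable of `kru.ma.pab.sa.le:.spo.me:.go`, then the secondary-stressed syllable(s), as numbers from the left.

Weights: 1 kru L, 2 ma L, 3 pab H, 4 sa L, 5 le: L, 6 spo L, 7 me: L, 8 go L.
Parse right to left (heavy = foot alone; LL = one foot; stranded L unfooted): (kru.ˈma) (ˈpab) sa (le:.ˈspo) (me:.ˈgo).
Foot heads: 2, 3, 6, 8.
Primary stress on the rightmost head = syllable 8.
Secondary stress on 2, 3, 6: kru.ˌma.ˌpab.sa.le:.ˌspo.me:.ˈgo.

primary 8, secondary 2, 3, 6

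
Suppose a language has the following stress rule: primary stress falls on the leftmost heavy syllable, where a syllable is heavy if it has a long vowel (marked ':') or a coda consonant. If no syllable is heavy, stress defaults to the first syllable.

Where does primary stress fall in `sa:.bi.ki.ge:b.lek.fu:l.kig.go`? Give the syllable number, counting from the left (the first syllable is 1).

1

Weights: 1 sa: H, 2 bi L, 3 ki L, 4 ge:b H, 5 lek H, 6 fu:l H, 7 kig H, 8 go L.
Heavy syllables in the domain: 1, 4, 5, 6, 7. The leftmost is syllable 1 (sa:).
Primary stress: syllable 1 → ˈsa:.bi.ki.ge:b.lek.fu:l.kig.go.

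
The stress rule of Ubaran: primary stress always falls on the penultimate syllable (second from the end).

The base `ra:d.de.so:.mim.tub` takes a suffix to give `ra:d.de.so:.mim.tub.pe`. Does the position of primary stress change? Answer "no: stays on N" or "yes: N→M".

Base `ra:d.de.so:.mim.tub` (5 syllables):
  The word has 5 syllables; the penultimate syllable (second from the end) is syllable 4 (mim).
  → primary stress on syllable 4.
Suffixed `ra:d.de.so:.mim.tub.pe` (6 syllables):
  The word has 6 syllables; the penultimate syllable (second from the end) is syllable 5 (tub).
  → primary stress on syllable 5.

yes: 4→5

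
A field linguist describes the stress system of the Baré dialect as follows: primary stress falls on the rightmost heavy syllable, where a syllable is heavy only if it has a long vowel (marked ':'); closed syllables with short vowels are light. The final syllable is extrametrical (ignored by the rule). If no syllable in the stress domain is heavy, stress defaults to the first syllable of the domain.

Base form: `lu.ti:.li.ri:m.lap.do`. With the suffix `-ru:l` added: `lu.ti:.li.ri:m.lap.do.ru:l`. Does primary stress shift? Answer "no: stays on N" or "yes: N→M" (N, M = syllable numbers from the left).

Base `lu.ti:.li.ri:m.lap.do` (6 syllables):
  The final syllable (6, do) is extrametrical; the stress domain is syllables 1–5.
  Weights: 1 lu L, 2 ti: H, 3 li L, 4 ri:m H, 5 lap L.
  Heavy syllables in the domain: 2, 4. The rightmost is syllable 4 (ri:m).
  → primary stress on syllable 4.
Suffixed `lu.ti:.li.ri:m.lap.do.ru:l` (7 syllables):
  The final syllable (7, ru:l) is extrametrical; the stress domain is syllables 1–6.
  Weights: 1 lu L, 2 ti: H, 3 li L, 4 ri:m H, 5 lap L, 6 do L.
  Heavy syllables in the domain: 2, 4. The rightmost is syllable 4 (ri:m).
  → primary stress on syllable 4.

no: stays on 4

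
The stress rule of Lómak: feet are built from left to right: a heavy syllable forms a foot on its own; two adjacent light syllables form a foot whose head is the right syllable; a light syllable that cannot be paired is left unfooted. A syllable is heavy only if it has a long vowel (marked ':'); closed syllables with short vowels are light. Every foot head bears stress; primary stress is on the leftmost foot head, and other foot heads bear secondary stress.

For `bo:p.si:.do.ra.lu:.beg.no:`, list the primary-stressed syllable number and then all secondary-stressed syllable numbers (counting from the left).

primary 1, secondary 2, 4, 5, 7

Weights: 1 bo:p H, 2 si: H, 3 do L, 4 ra L, 5 lu: H, 6 beg L, 7 no: H.
Parse left to right (heavy = foot alone; LL = one foot; stranded L unfooted): (ˈbo:p) (ˈsi:) (do.ˈra) (ˈlu:) beg (ˈno:).
Foot heads: 1, 2, 4, 5, 7.
Primary stress on the leftmost head = syllable 1.
Secondary stress on 2, 4, 5, 7: ˈbo:p.ˌsi:.do.ˌra.ˌlu:.beg.ˌno:.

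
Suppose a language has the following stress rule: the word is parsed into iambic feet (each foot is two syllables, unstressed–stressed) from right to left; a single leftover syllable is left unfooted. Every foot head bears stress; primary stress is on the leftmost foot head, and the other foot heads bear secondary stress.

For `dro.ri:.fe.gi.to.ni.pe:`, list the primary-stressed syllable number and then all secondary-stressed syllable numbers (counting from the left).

Parse right to left into iambic (σˈσ) feet: dro (ri:.ˈfe) (gi.ˈto) (ni.ˈpe:). Syllable 1 is left unfooted.
Foot heads (stressed positions): 3, 5, 7.
End Rule Leftmost: primary stress on the leftmost head = syllable 3.
Secondary stress on 5, 7: dro.ri:.ˈfe.gi.ˌto.ni.ˌpe:.

primary 3, secondary 5, 7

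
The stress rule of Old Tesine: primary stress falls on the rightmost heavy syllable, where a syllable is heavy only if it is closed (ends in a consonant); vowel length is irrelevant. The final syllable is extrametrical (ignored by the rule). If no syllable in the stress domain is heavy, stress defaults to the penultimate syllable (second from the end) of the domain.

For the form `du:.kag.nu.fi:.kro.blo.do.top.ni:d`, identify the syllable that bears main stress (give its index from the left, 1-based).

The final syllable (9, ni:d) is extrametrical; the stress domain is syllables 1–8.
Weights: 1 du: L, 2 kag H, 3 nu L, 4 fi: L, 5 kro L, 6 blo L, 7 do L, 8 top H.
Heavy syllables in the domain: 2, 8. The rightmost is syllable 8 (top).
Primary stress: syllable 8 → du:.kag.nu.fi:.kro.blo.do.ˈtop.ni:d.

8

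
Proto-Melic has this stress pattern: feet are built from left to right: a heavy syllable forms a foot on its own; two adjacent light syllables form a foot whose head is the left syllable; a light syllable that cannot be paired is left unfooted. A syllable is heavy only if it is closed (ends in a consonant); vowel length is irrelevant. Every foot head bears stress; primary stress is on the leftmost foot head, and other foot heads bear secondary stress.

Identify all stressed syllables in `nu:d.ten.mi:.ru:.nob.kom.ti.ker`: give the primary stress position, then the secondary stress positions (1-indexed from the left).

Weights: 1 nu:d H, 2 ten H, 3 mi: L, 4 ru: L, 5 nob H, 6 kom H, 7 ti L, 8 ker H.
Parse left to right (heavy = foot alone; LL = one foot; stranded L unfooted): (ˈnu:d) (ˈten) (ˈmi:.ru:) (ˈnob) (ˈkom) ti (ˈker).
Foot heads: 1, 2, 3, 5, 6, 8.
Primary stress on the leftmost head = syllable 1.
Secondary stress on 2, 3, 5, 6, 8: ˈnu:d.ˌten.ˌmi:.ru:.ˌnob.ˌkom.ti.ˌker.

primary 1, secondary 2, 3, 5, 6, 8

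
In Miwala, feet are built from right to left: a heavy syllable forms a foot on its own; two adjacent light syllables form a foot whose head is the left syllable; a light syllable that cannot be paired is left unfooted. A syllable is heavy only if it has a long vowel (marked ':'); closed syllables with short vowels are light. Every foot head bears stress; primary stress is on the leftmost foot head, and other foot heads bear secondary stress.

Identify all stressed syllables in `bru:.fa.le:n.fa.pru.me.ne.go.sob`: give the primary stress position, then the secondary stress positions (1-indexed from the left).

primary 1, secondary 3, 4, 6, 8

Weights: 1 bru: H, 2 fa L, 3 le:n H, 4 fa L, 5 pru L, 6 me L, 7 ne L, 8 go L, 9 sob L.
Parse right to left (heavy = foot alone; LL = one foot; stranded L unfooted): (ˈbru:) fa (ˈle:n) (ˈfa.pru) (ˈme.ne) (ˈgo.sob).
Foot heads: 1, 3, 4, 6, 8.
Primary stress on the leftmost head = syllable 1.
Secondary stress on 3, 4, 6, 8: ˈbru:.fa.ˌle:n.ˌfa.pru.ˌme.ne.ˌgo.sob.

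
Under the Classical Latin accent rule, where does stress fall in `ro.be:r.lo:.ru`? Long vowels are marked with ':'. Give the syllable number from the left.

Classical Latin: stress the penult if heavy (long vowel or closed), else the antepenult.
Weights: 2 be:r H, 3 lo: H, 4 ru L.
The penult (syllable 3, lo:) is heavy, so it takes stress.
Stress on syllable 3: ro.be:r.ˈlo:.ru.

3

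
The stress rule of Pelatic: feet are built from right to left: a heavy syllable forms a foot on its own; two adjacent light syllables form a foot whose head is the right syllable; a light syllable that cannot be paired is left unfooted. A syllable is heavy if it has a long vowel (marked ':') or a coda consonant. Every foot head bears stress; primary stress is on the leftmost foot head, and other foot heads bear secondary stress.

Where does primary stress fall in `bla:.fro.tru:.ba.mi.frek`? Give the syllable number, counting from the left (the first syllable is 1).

1

Weights: 1 bla: H, 2 fro L, 3 tru: H, 4 ba L, 5 mi L, 6 frek H.
Parse right to left (heavy = foot alone; LL = one foot; stranded L unfooted): (ˈbla:) fro (ˈtru:) (ba.ˈmi) (ˈfrek).
Foot heads: 1, 3, 5, 6.
Primary stress on the leftmost head = syllable 1.
Primary stress: syllable 1 → ˈbla:.fro.tru:.ba.mi.frek.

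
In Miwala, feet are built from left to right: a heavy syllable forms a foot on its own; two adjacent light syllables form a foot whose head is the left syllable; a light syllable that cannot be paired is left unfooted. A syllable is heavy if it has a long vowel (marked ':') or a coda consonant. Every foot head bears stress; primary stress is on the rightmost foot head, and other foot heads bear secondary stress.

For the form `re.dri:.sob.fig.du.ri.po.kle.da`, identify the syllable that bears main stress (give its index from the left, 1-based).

Weights: 1 re L, 2 dri: H, 3 sob H, 4 fig H, 5 du L, 6 ri L, 7 po L, 8 kle L, 9 da L.
Parse left to right (heavy = foot alone; LL = one foot; stranded L unfooted): re (ˈdri:) (ˈsob) (ˈfig) (ˈdu.ri) (ˈpo.kle) da.
Foot heads: 2, 3, 4, 5, 7.
Primary stress on the rightmost head = syllable 7.
Primary stress: syllable 7 → re.dri:.sob.fig.du.ri.ˈpo.kle.da.

7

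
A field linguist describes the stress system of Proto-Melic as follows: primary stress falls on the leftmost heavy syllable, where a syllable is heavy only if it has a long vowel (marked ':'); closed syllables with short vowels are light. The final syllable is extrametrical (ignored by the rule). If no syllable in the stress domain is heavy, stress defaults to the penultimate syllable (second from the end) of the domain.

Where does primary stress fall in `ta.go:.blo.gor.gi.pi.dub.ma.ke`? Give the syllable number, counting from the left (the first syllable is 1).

2

The final syllable (9, ke) is extrametrical; the stress domain is syllables 1–8.
Weights: 1 ta L, 2 go: H, 3 blo L, 4 gor L, 5 gi L, 6 pi L, 7 dub L, 8 ma L.
Heavy syllables in the domain: 2. The leftmost is syllable 2 (go:).
Primary stress: syllable 2 → ta.ˈgo:.blo.gor.gi.pi.dub.ma.ke.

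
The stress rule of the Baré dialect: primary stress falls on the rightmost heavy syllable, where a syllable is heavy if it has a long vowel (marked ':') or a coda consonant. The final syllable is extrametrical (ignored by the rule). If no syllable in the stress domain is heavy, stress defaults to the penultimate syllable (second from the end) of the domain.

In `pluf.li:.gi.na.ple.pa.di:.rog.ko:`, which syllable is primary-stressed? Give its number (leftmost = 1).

8

The final syllable (9, ko:) is extrametrical; the stress domain is syllables 1–8.
Weights: 1 pluf H, 2 li: H, 3 gi L, 4 na L, 5 ple L, 6 pa L, 7 di: H, 8 rog H.
Heavy syllables in the domain: 1, 2, 7, 8. The rightmost is syllable 8 (rog).
Primary stress: syllable 8 → pluf.li:.gi.na.ple.pa.di:.ˈrog.ko:.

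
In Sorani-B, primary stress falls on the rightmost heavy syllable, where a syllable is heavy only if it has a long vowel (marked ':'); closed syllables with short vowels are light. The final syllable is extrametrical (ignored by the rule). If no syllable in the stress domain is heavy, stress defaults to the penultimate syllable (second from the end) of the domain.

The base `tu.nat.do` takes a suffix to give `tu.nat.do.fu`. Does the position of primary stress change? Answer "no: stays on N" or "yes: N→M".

yes: 1→2

Base `tu.nat.do` (3 syllables):
  The final syllable (3, do) is extrametrical; the stress domain is syllables 1–2.
  Weights: 1 tu L, 2 nat L.
  No heavy syllable in the domain; default to the penultimate syllable (second from the end) of the domain = syllable 1.
  → primary stress on syllable 1.
Suffixed `tu.nat.do.fu` (4 syllables):
  The final syllable (4, fu) is extrametrical; the stress domain is syllables 1–3.
  Weights: 1 tu L, 2 nat L, 3 do L.
  No heavy syllable in the domain; default to the penultimate syllable (second from the end) of the domain = syllable 2.
  → primary stress on syllable 2.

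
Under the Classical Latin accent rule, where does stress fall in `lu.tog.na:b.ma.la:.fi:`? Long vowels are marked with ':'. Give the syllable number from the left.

5

Classical Latin: stress the penult if heavy (long vowel or closed), else the antepenult.
Weights: 4 ma L, 5 la: H, 6 fi: H.
The penult (syllable 5, la:) is heavy, so it takes stress.
Stress on syllable 5: lu.tog.na:b.ma.ˈla:.fi:.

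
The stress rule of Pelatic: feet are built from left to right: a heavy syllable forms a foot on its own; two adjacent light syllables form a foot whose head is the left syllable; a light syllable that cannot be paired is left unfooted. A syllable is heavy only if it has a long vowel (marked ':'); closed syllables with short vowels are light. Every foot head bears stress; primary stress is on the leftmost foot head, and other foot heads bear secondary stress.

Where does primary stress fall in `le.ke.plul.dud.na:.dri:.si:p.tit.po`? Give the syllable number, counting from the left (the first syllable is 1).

Weights: 1 le L, 2 ke L, 3 plul L, 4 dud L, 5 na: H, 6 dri: H, 7 si:p H, 8 tit L, 9 po L.
Parse left to right (heavy = foot alone; LL = one foot; stranded L unfooted): (ˈle.ke) (ˈplul.dud) (ˈna:) (ˈdri:) (ˈsi:p) (ˈtit.po).
Foot heads: 1, 3, 5, 6, 7, 8.
Primary stress on the leftmost head = syllable 1.
Primary stress: syllable 1 → ˈle.ke.plul.dud.na:.dri:.si:p.tit.po.

1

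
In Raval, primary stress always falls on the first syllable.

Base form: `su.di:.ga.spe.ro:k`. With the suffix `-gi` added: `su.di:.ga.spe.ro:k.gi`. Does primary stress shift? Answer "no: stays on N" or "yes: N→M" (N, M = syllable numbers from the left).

Base `su.di:.ga.spe.ro:k` (5 syllables):
  The word has 5 syllables; the first syllable is syllable 1 (su).
  → primary stress on syllable 1.
Suffixed `su.di:.ga.spe.ro:k.gi` (6 syllables):
  The word has 6 syllables; the first syllable is syllable 1 (su).
  → primary stress on syllable 1.

no: stays on 1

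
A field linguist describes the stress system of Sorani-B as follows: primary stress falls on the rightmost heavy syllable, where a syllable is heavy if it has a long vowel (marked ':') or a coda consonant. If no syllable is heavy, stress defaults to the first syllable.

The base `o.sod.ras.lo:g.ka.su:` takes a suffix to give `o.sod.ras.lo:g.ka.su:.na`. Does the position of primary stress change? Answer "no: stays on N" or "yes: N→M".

no: stays on 6

Base `o.sod.ras.lo:g.ka.su:` (6 syllables):
  Weights: 1 o L, 2 sod H, 3 ras H, 4 lo:g H, 5 ka L, 6 su: H.
  Heavy syllables in the domain: 2, 3, 4, 6. The rightmost is syllable 6 (su:).
  → primary stress on syllable 6.
Suffixed `o.sod.ras.lo:g.ka.su:.na` (7 syllables):
  Weights: 1 o L, 2 sod H, 3 ras H, 4 lo:g H, 5 ka L, 6 su: H, 7 na L.
  Heavy syllables in the domain: 2, 3, 4, 6. The rightmost is syllable 6 (su:).
  → primary stress on syllable 6.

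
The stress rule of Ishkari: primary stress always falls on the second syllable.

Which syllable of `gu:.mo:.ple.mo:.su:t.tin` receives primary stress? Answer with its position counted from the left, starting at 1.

2

The word has 6 syllables; the second syllable is syllable 2 (mo:).
Primary stress: syllable 2 → gu:.ˈmo:.ple.mo:.su:t.tin.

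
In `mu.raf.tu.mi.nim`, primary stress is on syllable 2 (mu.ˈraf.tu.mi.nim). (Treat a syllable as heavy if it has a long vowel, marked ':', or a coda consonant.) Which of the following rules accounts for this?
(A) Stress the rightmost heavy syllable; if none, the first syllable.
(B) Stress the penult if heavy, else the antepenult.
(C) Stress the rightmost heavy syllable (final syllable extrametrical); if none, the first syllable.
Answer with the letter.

Rule A → syllable 5 (observed: 2).
Rule B → syllable 3 (observed: 2).
Rule C → syllable 2 ✓.

C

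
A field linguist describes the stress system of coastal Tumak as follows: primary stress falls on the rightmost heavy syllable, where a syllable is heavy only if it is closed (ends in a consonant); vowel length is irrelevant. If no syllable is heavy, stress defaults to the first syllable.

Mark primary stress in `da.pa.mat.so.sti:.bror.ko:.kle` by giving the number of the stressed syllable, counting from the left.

6

Weights: 1 da L, 2 pa L, 3 mat H, 4 so L, 5 sti: L, 6 bror H, 7 ko: L, 8 kle L.
Heavy syllables in the domain: 3, 6. The rightmost is syllable 6 (bror).
Primary stress: syllable 6 → da.pa.mat.so.sti:.ˈbror.ko:.kle.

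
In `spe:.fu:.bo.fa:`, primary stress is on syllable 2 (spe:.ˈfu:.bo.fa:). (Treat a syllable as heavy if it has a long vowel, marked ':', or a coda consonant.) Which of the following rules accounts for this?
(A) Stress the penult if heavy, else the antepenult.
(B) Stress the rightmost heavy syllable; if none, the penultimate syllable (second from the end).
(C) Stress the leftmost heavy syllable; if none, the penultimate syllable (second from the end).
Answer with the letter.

Rule A → syllable 2 ✓.
Rule B → syllable 4 (observed: 2).
Rule C → syllable 1 (observed: 2).

A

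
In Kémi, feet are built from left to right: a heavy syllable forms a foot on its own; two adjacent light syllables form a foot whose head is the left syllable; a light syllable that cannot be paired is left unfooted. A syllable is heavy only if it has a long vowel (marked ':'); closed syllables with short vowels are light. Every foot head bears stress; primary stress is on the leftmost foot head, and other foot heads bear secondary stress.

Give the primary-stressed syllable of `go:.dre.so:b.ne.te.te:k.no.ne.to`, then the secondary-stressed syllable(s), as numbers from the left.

primary 1, secondary 3, 4, 6, 7

Weights: 1 go: H, 2 dre L, 3 so:b H, 4 ne L, 5 te L, 6 te:k H, 7 no L, 8 ne L, 9 to L.
Parse left to right (heavy = foot alone; LL = one foot; stranded L unfooted): (ˈgo:) dre (ˈso:b) (ˈne.te) (ˈte:k) (ˈno.ne) to.
Foot heads: 1, 3, 4, 6, 7.
Primary stress on the leftmost head = syllable 1.
Secondary stress on 3, 4, 6, 7: ˈgo:.dre.ˌso:b.ˌne.te.ˌte:k.ˌno.ne.to.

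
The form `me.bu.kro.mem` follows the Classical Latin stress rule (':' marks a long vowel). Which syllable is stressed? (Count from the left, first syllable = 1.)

Classical Latin: stress the penult if heavy (long vowel or closed), else the antepenult.
Weights: 2 bu L, 3 kro L, 4 mem H.
The penult (syllable 3, kro) is light, so stress falls on the antepenult (syllable 2, bu).
Stress on syllable 2: me.ˈbu.kro.mem.

2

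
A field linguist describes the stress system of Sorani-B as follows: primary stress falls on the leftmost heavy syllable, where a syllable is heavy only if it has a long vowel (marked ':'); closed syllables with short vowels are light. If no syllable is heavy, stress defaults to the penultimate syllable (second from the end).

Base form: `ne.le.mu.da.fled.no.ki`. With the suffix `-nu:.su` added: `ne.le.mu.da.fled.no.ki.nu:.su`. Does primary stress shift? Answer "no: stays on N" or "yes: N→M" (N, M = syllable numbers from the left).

yes: 6→8

Base `ne.le.mu.da.fled.no.ki` (7 syllables):
  Weights: 1 ne L, 2 le L, 3 mu L, 4 da L, 5 fled L, 6 no L, 7 ki L.
  No heavy syllable in the domain; default to the penultimate syllable (second from the end) = syllable 6.
  → primary stress on syllable 6.
Suffixed `ne.le.mu.da.fled.no.ki.nu:.su` (9 syllables):
  Weights: 1 ne L, 2 le L, 3 mu L, 4 da L, 5 fled L, 6 no L, 7 ki L, 8 nu: H, 9 su L.
  Heavy syllables in the domain: 8. The leftmost is syllable 8 (nu:).
  → primary stress on syllable 8.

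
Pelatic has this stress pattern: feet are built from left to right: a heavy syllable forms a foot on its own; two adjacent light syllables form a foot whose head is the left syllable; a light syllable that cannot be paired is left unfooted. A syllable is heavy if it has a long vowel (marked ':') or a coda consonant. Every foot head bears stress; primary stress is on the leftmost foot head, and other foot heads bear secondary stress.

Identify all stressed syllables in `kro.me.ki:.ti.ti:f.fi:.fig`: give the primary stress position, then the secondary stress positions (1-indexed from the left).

Weights: 1 kro L, 2 me L, 3 ki: H, 4 ti L, 5 ti:f H, 6 fi: H, 7 fig H.
Parse left to right (heavy = foot alone; LL = one foot; stranded L unfooted): (ˈkro.me) (ˈki:) ti (ˈti:f) (ˈfi:) (ˈfig).
Foot heads: 1, 3, 5, 6, 7.
Primary stress on the leftmost head = syllable 1.
Secondary stress on 3, 5, 6, 7: ˈkro.me.ˌki:.ti.ˌti:f.ˌfi:.ˌfig.

primary 1, secondary 3, 5, 6, 7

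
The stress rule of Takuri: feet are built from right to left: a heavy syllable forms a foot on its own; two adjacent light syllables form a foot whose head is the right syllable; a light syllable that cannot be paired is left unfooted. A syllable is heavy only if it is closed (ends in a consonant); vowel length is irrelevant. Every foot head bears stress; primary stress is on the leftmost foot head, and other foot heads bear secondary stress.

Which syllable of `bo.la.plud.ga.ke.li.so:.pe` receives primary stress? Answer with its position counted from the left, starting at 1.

2

Weights: 1 bo L, 2 la L, 3 plud H, 4 ga L, 5 ke L, 6 li L, 7 so: L, 8 pe L.
Parse right to left (heavy = foot alone; LL = one foot; stranded L unfooted): (bo.ˈla) (ˈplud) ga (ke.ˈli) (so:.ˈpe).
Foot heads: 2, 3, 6, 8.
Primary stress on the leftmost head = syllable 2.
Primary stress: syllable 2 → bo.ˈla.plud.ga.ke.li.so:.pe.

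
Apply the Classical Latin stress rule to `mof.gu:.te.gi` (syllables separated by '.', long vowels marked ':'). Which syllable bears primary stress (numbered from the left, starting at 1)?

Classical Latin: stress the penult if heavy (long vowel or closed), else the antepenult.
Weights: 2 gu: H, 3 te L, 4 gi L.
The penult (syllable 3, te) is light, so stress falls on the antepenult (syllable 2, gu:).
Stress on syllable 2: mof.ˈgu:.te.gi.

2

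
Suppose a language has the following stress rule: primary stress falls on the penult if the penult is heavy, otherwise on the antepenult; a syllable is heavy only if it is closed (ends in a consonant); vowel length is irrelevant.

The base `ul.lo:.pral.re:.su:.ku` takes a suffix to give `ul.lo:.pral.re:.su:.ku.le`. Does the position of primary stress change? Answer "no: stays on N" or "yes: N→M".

yes: 4→5

Base `ul.lo:.pral.re:.su:.ku` (6 syllables):
  Weights: 4 re: L, 5 su: L, 6 ku L.
  The penult (syllable 5, su:) is light, so stress falls on the antepenult (syllable 4, re:).
  → primary stress on syllable 4.
Suffixed `ul.lo:.pral.re:.su:.ku.le` (7 syllables):
  Weights: 5 su: L, 6 ku L, 7 le L.
  The penult (syllable 6, ku) is light, so stress falls on the antepenult (syllable 5, su:).
  → primary stress on syllable 5.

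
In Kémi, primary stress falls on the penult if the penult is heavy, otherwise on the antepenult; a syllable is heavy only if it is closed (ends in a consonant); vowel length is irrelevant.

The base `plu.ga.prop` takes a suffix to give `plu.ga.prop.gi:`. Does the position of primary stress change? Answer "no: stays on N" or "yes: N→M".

yes: 1→3

Base `plu.ga.prop` (3 syllables):
  Weights: 1 plu L, 2 ga L, 3 prop H.
  The penult (syllable 2, ga) is light, so stress falls on the antepenult (syllable 1, plu).
  → primary stress on syllable 1.
Suffixed `plu.ga.prop.gi:` (4 syllables):
  Weights: 2 ga L, 3 prop H, 4 gi: L.
  The penult (syllable 3, prop) is heavy, so it takes stress.
  → primary stress on syllable 3.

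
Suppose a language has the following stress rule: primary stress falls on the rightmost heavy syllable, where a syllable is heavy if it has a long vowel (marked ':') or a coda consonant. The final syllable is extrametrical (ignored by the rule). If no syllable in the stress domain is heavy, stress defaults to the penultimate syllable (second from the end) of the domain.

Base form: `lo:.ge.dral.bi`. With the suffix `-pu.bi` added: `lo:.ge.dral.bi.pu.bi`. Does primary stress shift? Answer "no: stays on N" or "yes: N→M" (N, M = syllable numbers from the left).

no: stays on 3

Base `lo:.ge.dral.bi` (4 syllables):
  The final syllable (4, bi) is extrametrical; the stress domain is syllables 1–3.
  Weights: 1 lo: H, 2 ge L, 3 dral H.
  Heavy syllables in the domain: 1, 3. The rightmost is syllable 3 (dral).
  → primary stress on syllable 3.
Suffixed `lo:.ge.dral.bi.pu.bi` (6 syllables):
  The final syllable (6, bi) is extrametrical; the stress domain is syllables 1–5.
  Weights: 1 lo: H, 2 ge L, 3 dral H, 4 bi L, 5 pu L.
  Heavy syllables in the domain: 1, 3. The rightmost is syllable 3 (dral).
  → primary stress on syllable 3.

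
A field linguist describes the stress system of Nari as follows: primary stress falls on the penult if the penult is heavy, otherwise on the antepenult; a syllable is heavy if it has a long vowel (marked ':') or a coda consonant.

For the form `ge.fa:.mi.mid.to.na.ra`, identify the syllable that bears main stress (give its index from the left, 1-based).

Weights: 5 to L, 6 na L, 7 ra L.
The penult (syllable 6, na) is light, so stress falls on the antepenult (syllable 5, to).
Primary stress: syllable 5 → ge.fa:.mi.mid.ˈto.na.ra.

5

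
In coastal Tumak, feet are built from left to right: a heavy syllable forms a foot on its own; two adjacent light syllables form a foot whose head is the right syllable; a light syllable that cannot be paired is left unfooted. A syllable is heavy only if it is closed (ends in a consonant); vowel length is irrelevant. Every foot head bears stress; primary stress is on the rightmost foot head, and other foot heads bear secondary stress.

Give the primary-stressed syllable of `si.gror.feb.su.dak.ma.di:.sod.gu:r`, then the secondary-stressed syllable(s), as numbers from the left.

Weights: 1 si L, 2 gror H, 3 feb H, 4 su L, 5 dak H, 6 ma L, 7 di: L, 8 sod H, 9 gu:r H.
Parse left to right (heavy = foot alone; LL = one foot; stranded L unfooted): si (ˈgror) (ˈfeb) su (ˈdak) (ma.ˈdi:) (ˈsod) (ˈgu:r).
Foot heads: 2, 3, 5, 7, 8, 9.
Primary stress on the rightmost head = syllable 9.
Secondary stress on 2, 3, 5, 7, 8: si.ˌgror.ˌfeb.su.ˌdak.ma.ˌdi:.ˌsod.ˈgu:r.

primary 9, secondary 2, 3, 5, 7, 8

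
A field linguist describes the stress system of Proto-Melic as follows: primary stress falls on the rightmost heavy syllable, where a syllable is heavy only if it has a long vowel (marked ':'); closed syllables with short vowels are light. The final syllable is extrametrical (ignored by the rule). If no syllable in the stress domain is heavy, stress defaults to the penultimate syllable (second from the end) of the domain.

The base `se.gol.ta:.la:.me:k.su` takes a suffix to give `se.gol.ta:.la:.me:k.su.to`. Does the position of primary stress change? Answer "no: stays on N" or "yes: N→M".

no: stays on 5

Base `se.gol.ta:.la:.me:k.su` (6 syllables):
  The final syllable (6, su) is extrametrical; the stress domain is syllables 1–5.
  Weights: 1 se L, 2 gol L, 3 ta: H, 4 la: H, 5 me:k H.
  Heavy syllables in the domain: 3, 4, 5. The rightmost is syllable 5 (me:k).
  → primary stress on syllable 5.
Suffixed `se.gol.ta:.la:.me:k.su.to` (7 syllables):
  The final syllable (7, to) is extrametrical; the stress domain is syllables 1–6.
  Weights: 1 se L, 2 gol L, 3 ta: H, 4 la: H, 5 me:k H, 6 su L.
  Heavy syllables in the domain: 3, 4, 5. The rightmost is syllable 5 (me:k).
  → primary stress on syllable 5.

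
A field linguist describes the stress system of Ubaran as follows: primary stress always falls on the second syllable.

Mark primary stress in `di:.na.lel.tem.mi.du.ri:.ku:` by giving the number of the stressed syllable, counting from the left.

The word has 8 syllables; the second syllable is syllable 2 (na).
Primary stress: syllable 2 → di:.ˈna.lel.tem.mi.du.ri:.ku:.

2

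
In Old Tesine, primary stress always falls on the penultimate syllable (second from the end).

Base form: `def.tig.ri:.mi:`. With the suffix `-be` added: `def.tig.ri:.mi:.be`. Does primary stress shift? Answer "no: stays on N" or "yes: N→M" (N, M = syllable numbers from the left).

yes: 3→4

Base `def.tig.ri:.mi:` (4 syllables):
  The word has 4 syllables; the penultimate syllable (second from the end) is syllable 3 (ri:).
  → primary stress on syllable 3.
Suffixed `def.tig.ri:.mi:.be` (5 syllables):
  The word has 5 syllables; the penultimate syllable (second from the end) is syllable 4 (mi:).
  → primary stress on syllable 4.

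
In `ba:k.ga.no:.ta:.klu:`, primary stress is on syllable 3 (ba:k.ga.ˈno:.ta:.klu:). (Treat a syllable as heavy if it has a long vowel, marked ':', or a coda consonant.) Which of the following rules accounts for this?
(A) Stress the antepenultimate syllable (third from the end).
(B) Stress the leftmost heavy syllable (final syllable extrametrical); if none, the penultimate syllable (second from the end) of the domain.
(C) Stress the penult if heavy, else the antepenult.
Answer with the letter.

A

Rule A → syllable 3 ✓.
Rule B → syllable 1 (observed: 3).
Rule C → syllable 4 (observed: 3).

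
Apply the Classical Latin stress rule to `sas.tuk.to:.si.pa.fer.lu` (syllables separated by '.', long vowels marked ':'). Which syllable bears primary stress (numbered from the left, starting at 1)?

Classical Latin: stress the penult if heavy (long vowel or closed), else the antepenult.
Weights: 5 pa L, 6 fer H, 7 lu L.
The penult (syllable 6, fer) is heavy, so it takes stress.
Stress on syllable 6: sas.tuk.to:.si.pa.ˈfer.lu.

6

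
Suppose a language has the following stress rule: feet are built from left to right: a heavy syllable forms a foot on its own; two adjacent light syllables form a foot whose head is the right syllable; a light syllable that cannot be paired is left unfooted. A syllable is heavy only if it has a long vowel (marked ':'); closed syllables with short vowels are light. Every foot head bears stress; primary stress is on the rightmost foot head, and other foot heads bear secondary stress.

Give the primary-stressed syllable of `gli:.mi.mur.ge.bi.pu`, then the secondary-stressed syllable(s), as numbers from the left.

primary 5, secondary 1, 3

Weights: 1 gli: H, 2 mi L, 3 mur L, 4 ge L, 5 bi L, 6 pu L.
Parse left to right (heavy = foot alone; LL = one foot; stranded L unfooted): (ˈgli:) (mi.ˈmur) (ge.ˈbi) pu.
Foot heads: 1, 3, 5.
Primary stress on the rightmost head = syllable 5.
Secondary stress on 1, 3: ˌgli:.mi.ˌmur.ge.ˈbi.pu.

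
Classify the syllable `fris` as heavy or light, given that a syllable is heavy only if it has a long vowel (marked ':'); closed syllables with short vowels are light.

light

`fris`: short vowel, closed (coda /s/). Short vowel → light.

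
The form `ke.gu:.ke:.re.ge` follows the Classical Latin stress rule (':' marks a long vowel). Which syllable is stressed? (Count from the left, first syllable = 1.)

3

Classical Latin: stress the penult if heavy (long vowel or closed), else the antepenult.
Weights: 3 ke: H, 4 re L, 5 ge L.
The penult (syllable 4, re) is light, so stress falls on the antepenult (syllable 3, ke:).
Stress on syllable 3: ke.gu:.ˈke:.re.ge.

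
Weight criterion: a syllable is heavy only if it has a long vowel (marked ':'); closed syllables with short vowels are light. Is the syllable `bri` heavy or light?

`bri`: short vowel, open (no coda). Short vowel → light.

light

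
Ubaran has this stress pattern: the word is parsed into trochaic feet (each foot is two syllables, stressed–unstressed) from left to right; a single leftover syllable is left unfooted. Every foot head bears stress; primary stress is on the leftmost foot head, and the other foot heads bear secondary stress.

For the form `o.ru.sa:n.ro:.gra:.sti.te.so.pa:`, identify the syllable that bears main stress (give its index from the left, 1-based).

1

Parse left to right into trochaic (ˈσσ) feet: (ˈo.ru) (ˈsa:n.ro:) (ˈgra:.sti) (ˈte.so) pa:. Syllable 9 is left unfooted.
Foot heads (stressed positions): 1, 3, 5, 7.
End Rule Leftmost: primary stress on the leftmost head = syllable 1.
Primary stress: syllable 1 → ˈo.ru.sa:n.ro:.gra:.sti.te.so.pa:.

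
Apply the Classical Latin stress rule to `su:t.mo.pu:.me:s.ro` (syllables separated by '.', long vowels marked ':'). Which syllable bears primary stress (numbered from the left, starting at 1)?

Classical Latin: stress the penult if heavy (long vowel or closed), else the antepenult.
Weights: 3 pu: H, 4 me:s H, 5 ro L.
The penult (syllable 4, me:s) is heavy, so it takes stress.
Stress on syllable 4: su:t.mo.pu:.ˈme:s.ro.

4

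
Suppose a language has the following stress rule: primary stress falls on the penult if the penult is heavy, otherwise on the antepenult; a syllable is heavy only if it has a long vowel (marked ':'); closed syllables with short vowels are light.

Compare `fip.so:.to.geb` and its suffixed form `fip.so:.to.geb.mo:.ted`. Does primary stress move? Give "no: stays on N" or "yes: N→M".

Base `fip.so:.to.geb` (4 syllables):
  Weights: 2 so: H, 3 to L, 4 geb L.
  The penult (syllable 3, to) is light, so stress falls on the antepenult (syllable 2, so:).
  → primary stress on syllable 2.
Suffixed `fip.so:.to.geb.mo:.ted` (6 syllables):
  Weights: 4 geb L, 5 mo: H, 6 ted L.
  The penult (syllable 5, mo:) is heavy, so it takes stress.
  → primary stress on syllable 5.

yes: 2→5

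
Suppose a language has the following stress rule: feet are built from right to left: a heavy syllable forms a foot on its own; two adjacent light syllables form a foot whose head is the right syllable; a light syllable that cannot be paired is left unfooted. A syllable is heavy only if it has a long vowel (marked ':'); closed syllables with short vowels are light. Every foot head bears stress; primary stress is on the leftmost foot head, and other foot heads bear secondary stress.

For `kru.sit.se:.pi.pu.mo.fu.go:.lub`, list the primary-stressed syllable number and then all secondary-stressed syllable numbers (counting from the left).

primary 2, secondary 3, 5, 7, 8

Weights: 1 kru L, 2 sit L, 3 se: H, 4 pi L, 5 pu L, 6 mo L, 7 fu L, 8 go: H, 9 lub L.
Parse right to left (heavy = foot alone; LL = one foot; stranded L unfooted): (kru.ˈsit) (ˈse:) (pi.ˈpu) (mo.ˈfu) (ˈgo:) lub.
Foot heads: 2, 3, 5, 7, 8.
Primary stress on the leftmost head = syllable 2.
Secondary stress on 3, 5, 7, 8: kru.ˈsit.ˌse:.pi.ˌpu.mo.ˌfu.ˌgo:.lub.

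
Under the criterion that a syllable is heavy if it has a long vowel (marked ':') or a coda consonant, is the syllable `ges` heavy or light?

`ges`: short vowel, closed (coda /s/). Closed → heavy.

heavy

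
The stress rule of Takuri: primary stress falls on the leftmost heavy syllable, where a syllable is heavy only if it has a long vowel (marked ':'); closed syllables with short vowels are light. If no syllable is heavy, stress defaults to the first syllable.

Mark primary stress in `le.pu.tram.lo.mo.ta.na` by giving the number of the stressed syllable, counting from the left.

Weights: 1 le L, 2 pu L, 3 tram L, 4 lo L, 5 mo L, 6 ta L, 7 na L.
No heavy syllable in the domain; default to the first syllable = syllable 1.
Primary stress: syllable 1 → ˈle.pu.tram.lo.mo.ta.na.

1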